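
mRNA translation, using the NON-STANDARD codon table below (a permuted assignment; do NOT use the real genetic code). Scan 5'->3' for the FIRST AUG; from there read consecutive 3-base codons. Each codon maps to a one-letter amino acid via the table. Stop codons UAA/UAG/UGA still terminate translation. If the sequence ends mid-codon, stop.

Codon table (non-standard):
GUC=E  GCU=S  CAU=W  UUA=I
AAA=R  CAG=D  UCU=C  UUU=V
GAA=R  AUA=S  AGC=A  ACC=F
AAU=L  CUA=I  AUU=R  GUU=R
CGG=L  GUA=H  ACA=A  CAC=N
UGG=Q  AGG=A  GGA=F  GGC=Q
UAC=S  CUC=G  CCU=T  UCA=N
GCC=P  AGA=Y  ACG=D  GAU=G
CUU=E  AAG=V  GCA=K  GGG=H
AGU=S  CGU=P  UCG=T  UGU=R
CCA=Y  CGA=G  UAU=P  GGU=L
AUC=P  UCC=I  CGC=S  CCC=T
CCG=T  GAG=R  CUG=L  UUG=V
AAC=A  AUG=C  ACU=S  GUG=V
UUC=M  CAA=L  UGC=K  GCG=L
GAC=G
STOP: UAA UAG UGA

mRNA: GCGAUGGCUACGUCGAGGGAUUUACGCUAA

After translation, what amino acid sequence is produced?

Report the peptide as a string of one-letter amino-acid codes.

Answer: CSDTAGIS

Derivation:
start AUG at pos 3
pos 3: AUG -> C; peptide=C
pos 6: GCU -> S; peptide=CS
pos 9: ACG -> D; peptide=CSD
pos 12: UCG -> T; peptide=CSDT
pos 15: AGG -> A; peptide=CSDTA
pos 18: GAU -> G; peptide=CSDTAG
pos 21: UUA -> I; peptide=CSDTAGI
pos 24: CGC -> S; peptide=CSDTAGIS
pos 27: UAA -> STOP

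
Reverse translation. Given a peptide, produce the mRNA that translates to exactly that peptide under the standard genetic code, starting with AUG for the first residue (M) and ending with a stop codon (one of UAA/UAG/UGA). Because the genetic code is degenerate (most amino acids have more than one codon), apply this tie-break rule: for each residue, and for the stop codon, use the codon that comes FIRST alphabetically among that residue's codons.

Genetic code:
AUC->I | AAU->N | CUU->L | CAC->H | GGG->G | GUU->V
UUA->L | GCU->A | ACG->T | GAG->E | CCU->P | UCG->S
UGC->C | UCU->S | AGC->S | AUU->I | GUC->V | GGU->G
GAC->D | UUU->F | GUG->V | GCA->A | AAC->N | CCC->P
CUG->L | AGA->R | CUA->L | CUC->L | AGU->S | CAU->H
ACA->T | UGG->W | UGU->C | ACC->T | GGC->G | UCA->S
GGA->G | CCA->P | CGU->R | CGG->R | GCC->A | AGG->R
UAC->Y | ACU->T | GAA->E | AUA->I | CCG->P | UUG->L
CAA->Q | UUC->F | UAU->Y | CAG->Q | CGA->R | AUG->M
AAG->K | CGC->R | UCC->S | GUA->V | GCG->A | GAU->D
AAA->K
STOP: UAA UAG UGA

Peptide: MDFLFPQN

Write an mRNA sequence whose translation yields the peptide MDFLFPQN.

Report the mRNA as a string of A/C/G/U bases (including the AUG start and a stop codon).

residue 1: M -> AUG (start codon)
residue 2: D codons sorted = GAC,GAU -> pick first = GAC
residue 3: F codons sorted = UUC,UUU -> pick first = UUC
residue 4: L codons sorted = CUA,CUC,CUG,CUU,UUA,UUG -> pick first = CUA
residue 5: F codons sorted = UUC,UUU -> pick first = UUC
residue 6: P codons sorted = CCA,CCC,CCG,CCU -> pick first = CCA
residue 7: Q codons sorted = CAA,CAG -> pick first = CAA
residue 8: N codons sorted = AAC,AAU -> pick first = AAC
terminator: stop codons sorted = UAA,UAG,UGA -> pick first = UAA

Answer: mRNA: AUGGACUUCCUAUUCCCACAAAACUAA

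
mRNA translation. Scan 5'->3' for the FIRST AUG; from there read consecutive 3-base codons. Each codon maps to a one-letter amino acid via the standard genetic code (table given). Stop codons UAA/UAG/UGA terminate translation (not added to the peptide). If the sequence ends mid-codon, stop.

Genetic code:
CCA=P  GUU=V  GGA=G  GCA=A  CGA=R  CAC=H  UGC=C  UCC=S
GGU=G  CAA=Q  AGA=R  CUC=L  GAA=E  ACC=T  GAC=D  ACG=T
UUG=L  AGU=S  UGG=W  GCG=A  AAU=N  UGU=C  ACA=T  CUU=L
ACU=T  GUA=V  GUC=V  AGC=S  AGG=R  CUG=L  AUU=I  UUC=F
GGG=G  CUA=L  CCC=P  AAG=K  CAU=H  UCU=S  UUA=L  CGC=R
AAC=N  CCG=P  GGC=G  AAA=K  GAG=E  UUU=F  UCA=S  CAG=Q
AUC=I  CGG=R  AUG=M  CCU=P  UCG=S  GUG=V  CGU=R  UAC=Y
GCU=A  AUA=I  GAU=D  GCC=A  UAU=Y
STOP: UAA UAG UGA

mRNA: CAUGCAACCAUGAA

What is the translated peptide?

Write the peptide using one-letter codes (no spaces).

start AUG at pos 1
pos 1: AUG -> M; peptide=M
pos 4: CAA -> Q; peptide=MQ
pos 7: CCA -> P; peptide=MQP
pos 10: UGA -> STOP

Answer: MQP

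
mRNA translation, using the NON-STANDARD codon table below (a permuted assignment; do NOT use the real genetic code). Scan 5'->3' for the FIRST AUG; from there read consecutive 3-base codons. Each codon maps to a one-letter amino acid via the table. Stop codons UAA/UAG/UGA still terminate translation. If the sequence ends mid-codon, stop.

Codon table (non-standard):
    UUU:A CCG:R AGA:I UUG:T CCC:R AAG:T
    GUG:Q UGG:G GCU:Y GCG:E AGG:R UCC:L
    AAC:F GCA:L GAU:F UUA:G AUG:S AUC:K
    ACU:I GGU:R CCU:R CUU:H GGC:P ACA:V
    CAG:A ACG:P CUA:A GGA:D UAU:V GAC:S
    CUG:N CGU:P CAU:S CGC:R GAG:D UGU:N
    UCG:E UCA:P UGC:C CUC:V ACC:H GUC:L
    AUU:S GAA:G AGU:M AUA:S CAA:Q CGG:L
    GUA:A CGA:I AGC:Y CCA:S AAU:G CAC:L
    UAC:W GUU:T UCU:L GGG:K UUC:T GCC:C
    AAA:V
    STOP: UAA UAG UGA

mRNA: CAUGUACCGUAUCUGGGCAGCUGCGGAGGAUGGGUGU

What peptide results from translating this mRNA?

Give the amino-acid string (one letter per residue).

Answer: SWPKGLYEDFKN

Derivation:
start AUG at pos 1
pos 1: AUG -> S; peptide=S
pos 4: UAC -> W; peptide=SW
pos 7: CGU -> P; peptide=SWP
pos 10: AUC -> K; peptide=SWPK
pos 13: UGG -> G; peptide=SWPKG
pos 16: GCA -> L; peptide=SWPKGL
pos 19: GCU -> Y; peptide=SWPKGLY
pos 22: GCG -> E; peptide=SWPKGLYE
pos 25: GAG -> D; peptide=SWPKGLYED
pos 28: GAU -> F; peptide=SWPKGLYEDF
pos 31: GGG -> K; peptide=SWPKGLYEDFK
pos 34: UGU -> N; peptide=SWPKGLYEDFKN
pos 37: only 0 nt remain (<3), stop (end of mRNA)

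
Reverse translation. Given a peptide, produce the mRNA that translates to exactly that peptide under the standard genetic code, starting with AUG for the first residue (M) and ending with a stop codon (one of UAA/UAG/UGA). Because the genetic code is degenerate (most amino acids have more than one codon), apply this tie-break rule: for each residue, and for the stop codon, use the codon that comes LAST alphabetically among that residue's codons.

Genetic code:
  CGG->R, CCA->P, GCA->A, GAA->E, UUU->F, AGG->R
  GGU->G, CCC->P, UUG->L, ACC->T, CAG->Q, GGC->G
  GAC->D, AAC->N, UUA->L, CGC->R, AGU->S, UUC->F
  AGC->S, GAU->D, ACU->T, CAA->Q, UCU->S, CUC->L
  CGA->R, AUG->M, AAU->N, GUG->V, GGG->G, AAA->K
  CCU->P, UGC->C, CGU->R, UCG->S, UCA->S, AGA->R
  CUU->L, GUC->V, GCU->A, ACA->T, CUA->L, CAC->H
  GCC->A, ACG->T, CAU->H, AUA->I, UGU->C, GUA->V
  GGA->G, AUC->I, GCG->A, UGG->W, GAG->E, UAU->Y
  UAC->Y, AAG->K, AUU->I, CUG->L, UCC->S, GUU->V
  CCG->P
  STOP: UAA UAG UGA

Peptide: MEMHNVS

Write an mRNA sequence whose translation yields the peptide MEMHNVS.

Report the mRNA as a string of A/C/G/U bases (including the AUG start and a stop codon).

residue 1: M -> AUG (start codon)
residue 2: E codons sorted = GAA,GAG -> pick last = GAG
residue 3: M -> AUG (only codon)
residue 4: H codons sorted = CAC,CAU -> pick last = CAU
residue 5: N codons sorted = AAC,AAU -> pick last = AAU
residue 6: V codons sorted = GUA,GUC,GUG,GUU -> pick last = GUU
residue 7: S codons sorted = AGC,AGU,UCA,UCC,UCG,UCU -> pick last = UCU
terminator: stop codons sorted = UAA,UAG,UGA -> pick last = UGA

Answer: mRNA: AUGGAGAUGCAUAAUGUUUCUUGA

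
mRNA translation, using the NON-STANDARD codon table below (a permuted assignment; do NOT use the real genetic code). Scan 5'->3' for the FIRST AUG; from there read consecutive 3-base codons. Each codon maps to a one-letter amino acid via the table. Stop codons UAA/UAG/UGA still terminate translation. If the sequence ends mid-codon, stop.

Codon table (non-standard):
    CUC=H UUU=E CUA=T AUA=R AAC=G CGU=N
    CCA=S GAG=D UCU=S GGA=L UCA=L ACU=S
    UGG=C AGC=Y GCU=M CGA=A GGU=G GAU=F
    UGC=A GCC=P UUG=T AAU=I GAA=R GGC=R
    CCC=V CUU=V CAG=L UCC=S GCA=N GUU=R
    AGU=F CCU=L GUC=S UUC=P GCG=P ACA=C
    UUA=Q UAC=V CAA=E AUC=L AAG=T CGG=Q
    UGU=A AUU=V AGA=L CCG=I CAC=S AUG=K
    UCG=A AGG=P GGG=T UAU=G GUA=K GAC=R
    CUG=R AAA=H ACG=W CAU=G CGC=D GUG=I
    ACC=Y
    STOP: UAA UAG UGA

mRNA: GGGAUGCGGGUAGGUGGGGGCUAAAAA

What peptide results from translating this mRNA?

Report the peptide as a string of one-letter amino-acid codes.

Answer: KQKGTR

Derivation:
start AUG at pos 3
pos 3: AUG -> K; peptide=K
pos 6: CGG -> Q; peptide=KQ
pos 9: GUA -> K; peptide=KQK
pos 12: GGU -> G; peptide=KQKG
pos 15: GGG -> T; peptide=KQKGT
pos 18: GGC -> R; peptide=KQKGTR
pos 21: UAA -> STOP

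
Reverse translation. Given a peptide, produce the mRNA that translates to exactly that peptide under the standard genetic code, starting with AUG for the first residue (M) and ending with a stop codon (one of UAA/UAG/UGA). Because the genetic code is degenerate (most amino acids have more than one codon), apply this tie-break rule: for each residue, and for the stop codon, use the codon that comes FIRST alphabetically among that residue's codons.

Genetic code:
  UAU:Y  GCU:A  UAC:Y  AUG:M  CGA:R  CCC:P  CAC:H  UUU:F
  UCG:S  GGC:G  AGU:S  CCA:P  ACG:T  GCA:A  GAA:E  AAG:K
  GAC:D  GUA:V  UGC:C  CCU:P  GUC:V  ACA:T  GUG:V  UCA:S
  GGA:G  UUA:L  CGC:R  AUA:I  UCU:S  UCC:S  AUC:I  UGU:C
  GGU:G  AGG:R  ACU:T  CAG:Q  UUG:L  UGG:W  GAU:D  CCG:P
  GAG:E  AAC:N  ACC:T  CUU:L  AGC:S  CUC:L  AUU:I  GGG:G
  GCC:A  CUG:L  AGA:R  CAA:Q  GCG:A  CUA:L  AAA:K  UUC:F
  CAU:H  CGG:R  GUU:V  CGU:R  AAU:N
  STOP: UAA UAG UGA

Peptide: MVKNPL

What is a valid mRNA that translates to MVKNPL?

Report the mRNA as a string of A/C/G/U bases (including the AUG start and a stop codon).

residue 1: M -> AUG (start codon)
residue 2: V codons sorted = GUA,GUC,GUG,GUU -> pick first = GUA
residue 3: K codons sorted = AAA,AAG -> pick first = AAA
residue 4: N codons sorted = AAC,AAU -> pick first = AAC
residue 5: P codons sorted = CCA,CCC,CCG,CCU -> pick first = CCA
residue 6: L codons sorted = CUA,CUC,CUG,CUU,UUA,UUG -> pick first = CUA
terminator: stop codons sorted = UAA,UAG,UGA -> pick first = UAA

Answer: mRNA: AUGGUAAAAAACCCACUAUAA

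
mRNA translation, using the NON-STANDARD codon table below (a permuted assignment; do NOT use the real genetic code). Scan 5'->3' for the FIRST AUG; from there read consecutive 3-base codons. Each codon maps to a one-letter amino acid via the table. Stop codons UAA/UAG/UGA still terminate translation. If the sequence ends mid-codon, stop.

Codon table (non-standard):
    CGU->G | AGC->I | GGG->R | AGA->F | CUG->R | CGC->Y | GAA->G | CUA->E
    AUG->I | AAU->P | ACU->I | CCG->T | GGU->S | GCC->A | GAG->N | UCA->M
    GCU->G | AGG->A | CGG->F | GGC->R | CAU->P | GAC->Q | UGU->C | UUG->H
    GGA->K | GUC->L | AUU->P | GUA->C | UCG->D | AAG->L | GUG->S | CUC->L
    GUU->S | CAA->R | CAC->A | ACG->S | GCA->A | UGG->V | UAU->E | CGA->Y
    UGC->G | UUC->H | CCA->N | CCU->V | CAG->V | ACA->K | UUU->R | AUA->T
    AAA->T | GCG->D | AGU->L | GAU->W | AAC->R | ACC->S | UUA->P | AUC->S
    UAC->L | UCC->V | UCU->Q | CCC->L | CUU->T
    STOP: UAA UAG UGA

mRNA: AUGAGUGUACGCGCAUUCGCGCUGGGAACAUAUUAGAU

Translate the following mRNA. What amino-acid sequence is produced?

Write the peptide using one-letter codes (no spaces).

Answer: ILCYAHDRKKE

Derivation:
start AUG at pos 0
pos 0: AUG -> I; peptide=I
pos 3: AGU -> L; peptide=IL
pos 6: GUA -> C; peptide=ILC
pos 9: CGC -> Y; peptide=ILCY
pos 12: GCA -> A; peptide=ILCYA
pos 15: UUC -> H; peptide=ILCYAH
pos 18: GCG -> D; peptide=ILCYAHD
pos 21: CUG -> R; peptide=ILCYAHDR
pos 24: GGA -> K; peptide=ILCYAHDRK
pos 27: ACA -> K; peptide=ILCYAHDRKK
pos 30: UAU -> E; peptide=ILCYAHDRKKE
pos 33: UAG -> STOP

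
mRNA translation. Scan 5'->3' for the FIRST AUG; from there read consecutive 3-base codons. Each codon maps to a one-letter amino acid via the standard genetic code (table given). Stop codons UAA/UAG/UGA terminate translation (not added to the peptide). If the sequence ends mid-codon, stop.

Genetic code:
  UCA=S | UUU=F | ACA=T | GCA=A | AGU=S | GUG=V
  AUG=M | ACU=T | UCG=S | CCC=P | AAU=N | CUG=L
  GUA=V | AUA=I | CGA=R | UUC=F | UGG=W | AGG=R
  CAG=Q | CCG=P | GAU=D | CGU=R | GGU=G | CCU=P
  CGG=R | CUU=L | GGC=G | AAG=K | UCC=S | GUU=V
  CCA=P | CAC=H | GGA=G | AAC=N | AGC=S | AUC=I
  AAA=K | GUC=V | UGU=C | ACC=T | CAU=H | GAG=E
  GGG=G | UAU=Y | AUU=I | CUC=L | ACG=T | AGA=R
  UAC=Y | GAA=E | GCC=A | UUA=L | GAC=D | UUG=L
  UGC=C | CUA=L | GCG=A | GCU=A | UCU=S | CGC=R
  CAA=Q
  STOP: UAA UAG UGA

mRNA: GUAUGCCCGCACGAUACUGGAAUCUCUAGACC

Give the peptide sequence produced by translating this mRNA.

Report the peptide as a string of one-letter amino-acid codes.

start AUG at pos 2
pos 2: AUG -> M; peptide=M
pos 5: CCC -> P; peptide=MP
pos 8: GCA -> A; peptide=MPA
pos 11: CGA -> R; peptide=MPAR
pos 14: UAC -> Y; peptide=MPARY
pos 17: UGG -> W; peptide=MPARYW
pos 20: AAU -> N; peptide=MPARYWN
pos 23: CUC -> L; peptide=MPARYWNL
pos 26: UAG -> STOP

Answer: MPARYWNL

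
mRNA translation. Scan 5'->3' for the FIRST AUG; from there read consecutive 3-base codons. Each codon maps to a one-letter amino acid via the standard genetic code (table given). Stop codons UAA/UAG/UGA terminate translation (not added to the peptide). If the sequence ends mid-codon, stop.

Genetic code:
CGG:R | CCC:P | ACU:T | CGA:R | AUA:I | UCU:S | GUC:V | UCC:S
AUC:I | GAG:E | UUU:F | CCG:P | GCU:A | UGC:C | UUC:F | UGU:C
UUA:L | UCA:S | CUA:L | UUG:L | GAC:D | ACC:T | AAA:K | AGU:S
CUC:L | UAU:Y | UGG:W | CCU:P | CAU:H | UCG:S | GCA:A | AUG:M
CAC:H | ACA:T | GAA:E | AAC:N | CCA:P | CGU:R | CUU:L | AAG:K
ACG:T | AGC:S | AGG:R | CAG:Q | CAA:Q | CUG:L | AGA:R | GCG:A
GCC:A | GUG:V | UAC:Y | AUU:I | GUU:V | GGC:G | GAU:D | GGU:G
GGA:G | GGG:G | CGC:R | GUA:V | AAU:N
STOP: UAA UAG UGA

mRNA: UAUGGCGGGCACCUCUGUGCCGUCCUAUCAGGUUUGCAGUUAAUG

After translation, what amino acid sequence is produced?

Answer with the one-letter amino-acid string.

Answer: MAGTSVPSYQVCS

Derivation:
start AUG at pos 1
pos 1: AUG -> M; peptide=M
pos 4: GCG -> A; peptide=MA
pos 7: GGC -> G; peptide=MAG
pos 10: ACC -> T; peptide=MAGT
pos 13: UCU -> S; peptide=MAGTS
pos 16: GUG -> V; peptide=MAGTSV
pos 19: CCG -> P; peptide=MAGTSVP
pos 22: UCC -> S; peptide=MAGTSVPS
pos 25: UAU -> Y; peptide=MAGTSVPSY
pos 28: CAG -> Q; peptide=MAGTSVPSYQ
pos 31: GUU -> V; peptide=MAGTSVPSYQV
pos 34: UGC -> C; peptide=MAGTSVPSYQVC
pos 37: AGU -> S; peptide=MAGTSVPSYQVCS
pos 40: UAA -> STOP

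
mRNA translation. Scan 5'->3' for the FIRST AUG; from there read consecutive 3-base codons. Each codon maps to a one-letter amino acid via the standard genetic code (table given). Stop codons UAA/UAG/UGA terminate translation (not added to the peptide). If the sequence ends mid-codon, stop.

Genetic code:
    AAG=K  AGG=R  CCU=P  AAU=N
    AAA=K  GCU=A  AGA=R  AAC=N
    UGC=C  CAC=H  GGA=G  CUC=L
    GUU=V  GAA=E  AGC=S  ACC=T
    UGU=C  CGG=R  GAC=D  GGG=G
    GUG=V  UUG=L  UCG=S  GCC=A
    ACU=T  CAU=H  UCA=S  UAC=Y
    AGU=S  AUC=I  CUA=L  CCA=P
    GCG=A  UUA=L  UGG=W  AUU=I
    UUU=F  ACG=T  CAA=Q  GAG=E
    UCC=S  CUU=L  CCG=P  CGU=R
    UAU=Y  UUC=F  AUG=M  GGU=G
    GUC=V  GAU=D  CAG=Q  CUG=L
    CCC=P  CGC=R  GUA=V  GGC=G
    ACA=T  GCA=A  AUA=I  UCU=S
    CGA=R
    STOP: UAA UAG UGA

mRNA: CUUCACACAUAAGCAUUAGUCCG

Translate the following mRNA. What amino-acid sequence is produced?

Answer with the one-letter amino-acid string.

no AUG start codon found

Answer: (empty: no AUG start codon)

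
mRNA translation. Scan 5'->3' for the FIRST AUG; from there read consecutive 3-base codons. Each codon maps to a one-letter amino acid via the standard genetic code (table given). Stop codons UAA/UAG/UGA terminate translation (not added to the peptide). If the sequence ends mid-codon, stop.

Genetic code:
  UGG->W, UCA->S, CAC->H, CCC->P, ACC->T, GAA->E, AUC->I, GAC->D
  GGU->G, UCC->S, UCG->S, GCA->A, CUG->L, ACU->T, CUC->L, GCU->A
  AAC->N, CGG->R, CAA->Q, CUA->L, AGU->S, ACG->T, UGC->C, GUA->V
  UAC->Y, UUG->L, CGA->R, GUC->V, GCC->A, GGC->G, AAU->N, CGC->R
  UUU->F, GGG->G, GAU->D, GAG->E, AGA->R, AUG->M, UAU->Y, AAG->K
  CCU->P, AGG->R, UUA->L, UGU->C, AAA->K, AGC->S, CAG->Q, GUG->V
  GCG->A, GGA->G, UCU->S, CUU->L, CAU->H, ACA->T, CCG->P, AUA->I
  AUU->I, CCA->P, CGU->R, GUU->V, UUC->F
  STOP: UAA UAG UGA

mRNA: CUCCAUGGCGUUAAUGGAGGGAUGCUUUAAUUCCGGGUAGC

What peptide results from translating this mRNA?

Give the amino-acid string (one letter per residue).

Answer: MALMEGCFNSG

Derivation:
start AUG at pos 4
pos 4: AUG -> M; peptide=M
pos 7: GCG -> A; peptide=MA
pos 10: UUA -> L; peptide=MAL
pos 13: AUG -> M; peptide=MALM
pos 16: GAG -> E; peptide=MALME
pos 19: GGA -> G; peptide=MALMEG
pos 22: UGC -> C; peptide=MALMEGC
pos 25: UUU -> F; peptide=MALMEGCF
pos 28: AAU -> N; peptide=MALMEGCFN
pos 31: UCC -> S; peptide=MALMEGCFNS
pos 34: GGG -> G; peptide=MALMEGCFNSG
pos 37: UAG -> STOP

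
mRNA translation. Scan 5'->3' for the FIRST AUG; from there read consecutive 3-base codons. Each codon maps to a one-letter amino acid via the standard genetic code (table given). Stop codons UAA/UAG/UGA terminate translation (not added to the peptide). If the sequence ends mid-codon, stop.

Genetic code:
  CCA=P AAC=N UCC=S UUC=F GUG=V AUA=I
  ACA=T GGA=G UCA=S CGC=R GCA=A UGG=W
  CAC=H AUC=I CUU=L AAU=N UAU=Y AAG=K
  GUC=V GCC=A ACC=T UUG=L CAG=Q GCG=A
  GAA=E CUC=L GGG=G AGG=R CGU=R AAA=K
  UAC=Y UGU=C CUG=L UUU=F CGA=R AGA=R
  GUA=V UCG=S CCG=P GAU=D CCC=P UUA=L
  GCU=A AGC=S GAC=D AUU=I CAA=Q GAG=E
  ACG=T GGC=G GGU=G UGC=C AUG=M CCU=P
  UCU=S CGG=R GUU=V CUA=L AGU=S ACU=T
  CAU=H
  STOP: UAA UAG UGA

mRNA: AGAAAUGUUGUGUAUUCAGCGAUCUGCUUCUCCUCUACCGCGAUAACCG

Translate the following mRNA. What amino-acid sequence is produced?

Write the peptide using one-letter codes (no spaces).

start AUG at pos 4
pos 4: AUG -> M; peptide=M
pos 7: UUG -> L; peptide=ML
pos 10: UGU -> C; peptide=MLC
pos 13: AUU -> I; peptide=MLCI
pos 16: CAG -> Q; peptide=MLCIQ
pos 19: CGA -> R; peptide=MLCIQR
pos 22: UCU -> S; peptide=MLCIQRS
pos 25: GCU -> A; peptide=MLCIQRSA
pos 28: UCU -> S; peptide=MLCIQRSAS
pos 31: CCU -> P; peptide=MLCIQRSASP
pos 34: CUA -> L; peptide=MLCIQRSASPL
pos 37: CCG -> P; peptide=MLCIQRSASPLP
pos 40: CGA -> R; peptide=MLCIQRSASPLPR
pos 43: UAA -> STOP

Answer: MLCIQRSASPLPR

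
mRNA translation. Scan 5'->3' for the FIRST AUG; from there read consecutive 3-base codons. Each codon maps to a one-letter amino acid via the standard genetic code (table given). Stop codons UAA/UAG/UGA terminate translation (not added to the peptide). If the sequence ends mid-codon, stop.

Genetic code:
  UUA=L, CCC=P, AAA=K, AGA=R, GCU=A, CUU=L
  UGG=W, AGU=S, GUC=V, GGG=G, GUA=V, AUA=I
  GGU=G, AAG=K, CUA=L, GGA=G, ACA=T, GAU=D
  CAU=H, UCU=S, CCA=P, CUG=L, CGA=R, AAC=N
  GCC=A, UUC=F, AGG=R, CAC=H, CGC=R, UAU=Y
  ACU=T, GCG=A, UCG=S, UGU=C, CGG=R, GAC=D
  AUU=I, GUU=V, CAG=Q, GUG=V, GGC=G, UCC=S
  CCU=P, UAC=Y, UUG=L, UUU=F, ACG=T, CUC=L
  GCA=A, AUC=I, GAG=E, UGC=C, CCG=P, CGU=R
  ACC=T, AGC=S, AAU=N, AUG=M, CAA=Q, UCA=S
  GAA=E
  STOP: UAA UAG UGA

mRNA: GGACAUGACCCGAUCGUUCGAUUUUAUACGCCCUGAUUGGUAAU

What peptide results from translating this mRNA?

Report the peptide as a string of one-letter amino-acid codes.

start AUG at pos 4
pos 4: AUG -> M; peptide=M
pos 7: ACC -> T; peptide=MT
pos 10: CGA -> R; peptide=MTR
pos 13: UCG -> S; peptide=MTRS
pos 16: UUC -> F; peptide=MTRSF
pos 19: GAU -> D; peptide=MTRSFD
pos 22: UUU -> F; peptide=MTRSFDF
pos 25: AUA -> I; peptide=MTRSFDFI
pos 28: CGC -> R; peptide=MTRSFDFIR
pos 31: CCU -> P; peptide=MTRSFDFIRP
pos 34: GAU -> D; peptide=MTRSFDFIRPD
pos 37: UGG -> W; peptide=MTRSFDFIRPDW
pos 40: UAA -> STOP

Answer: MTRSFDFIRPDW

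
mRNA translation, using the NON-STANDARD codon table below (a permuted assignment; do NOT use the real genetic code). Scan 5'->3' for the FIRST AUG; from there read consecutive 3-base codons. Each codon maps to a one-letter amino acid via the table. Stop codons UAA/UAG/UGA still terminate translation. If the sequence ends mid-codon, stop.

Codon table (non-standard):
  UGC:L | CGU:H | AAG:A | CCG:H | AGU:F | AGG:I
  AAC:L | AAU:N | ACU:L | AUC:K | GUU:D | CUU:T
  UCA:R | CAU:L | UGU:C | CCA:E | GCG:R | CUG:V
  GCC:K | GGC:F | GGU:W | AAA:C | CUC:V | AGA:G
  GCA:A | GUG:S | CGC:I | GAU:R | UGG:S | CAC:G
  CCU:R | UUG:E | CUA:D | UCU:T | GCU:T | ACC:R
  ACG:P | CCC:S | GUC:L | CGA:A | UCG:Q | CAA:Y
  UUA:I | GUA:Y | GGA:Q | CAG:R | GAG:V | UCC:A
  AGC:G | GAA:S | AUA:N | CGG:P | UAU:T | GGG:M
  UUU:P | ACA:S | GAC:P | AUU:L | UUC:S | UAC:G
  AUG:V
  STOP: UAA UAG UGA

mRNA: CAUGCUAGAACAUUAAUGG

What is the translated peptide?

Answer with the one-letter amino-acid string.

Answer: VDSL

Derivation:
start AUG at pos 1
pos 1: AUG -> V; peptide=V
pos 4: CUA -> D; peptide=VD
pos 7: GAA -> S; peptide=VDS
pos 10: CAU -> L; peptide=VDSL
pos 13: UAA -> STOP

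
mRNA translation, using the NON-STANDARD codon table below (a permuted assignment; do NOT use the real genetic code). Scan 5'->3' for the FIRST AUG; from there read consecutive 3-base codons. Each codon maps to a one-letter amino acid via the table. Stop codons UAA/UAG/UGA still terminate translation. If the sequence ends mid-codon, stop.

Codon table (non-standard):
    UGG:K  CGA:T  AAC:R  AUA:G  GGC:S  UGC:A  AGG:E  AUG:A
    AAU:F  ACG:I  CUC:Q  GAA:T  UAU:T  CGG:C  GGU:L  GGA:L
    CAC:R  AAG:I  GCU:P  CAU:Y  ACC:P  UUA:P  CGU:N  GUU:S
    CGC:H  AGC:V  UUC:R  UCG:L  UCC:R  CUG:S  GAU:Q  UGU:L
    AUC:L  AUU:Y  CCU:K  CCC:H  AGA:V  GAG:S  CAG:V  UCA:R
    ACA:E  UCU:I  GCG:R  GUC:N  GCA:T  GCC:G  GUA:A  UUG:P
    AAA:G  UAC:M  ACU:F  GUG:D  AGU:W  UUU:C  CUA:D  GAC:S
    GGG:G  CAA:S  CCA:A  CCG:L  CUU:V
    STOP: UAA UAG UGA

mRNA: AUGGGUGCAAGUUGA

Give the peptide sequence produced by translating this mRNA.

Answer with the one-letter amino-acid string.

start AUG at pos 0
pos 0: AUG -> A; peptide=A
pos 3: GGU -> L; peptide=AL
pos 6: GCA -> T; peptide=ALT
pos 9: AGU -> W; peptide=ALTW
pos 12: UGA -> STOP

Answer: ALTW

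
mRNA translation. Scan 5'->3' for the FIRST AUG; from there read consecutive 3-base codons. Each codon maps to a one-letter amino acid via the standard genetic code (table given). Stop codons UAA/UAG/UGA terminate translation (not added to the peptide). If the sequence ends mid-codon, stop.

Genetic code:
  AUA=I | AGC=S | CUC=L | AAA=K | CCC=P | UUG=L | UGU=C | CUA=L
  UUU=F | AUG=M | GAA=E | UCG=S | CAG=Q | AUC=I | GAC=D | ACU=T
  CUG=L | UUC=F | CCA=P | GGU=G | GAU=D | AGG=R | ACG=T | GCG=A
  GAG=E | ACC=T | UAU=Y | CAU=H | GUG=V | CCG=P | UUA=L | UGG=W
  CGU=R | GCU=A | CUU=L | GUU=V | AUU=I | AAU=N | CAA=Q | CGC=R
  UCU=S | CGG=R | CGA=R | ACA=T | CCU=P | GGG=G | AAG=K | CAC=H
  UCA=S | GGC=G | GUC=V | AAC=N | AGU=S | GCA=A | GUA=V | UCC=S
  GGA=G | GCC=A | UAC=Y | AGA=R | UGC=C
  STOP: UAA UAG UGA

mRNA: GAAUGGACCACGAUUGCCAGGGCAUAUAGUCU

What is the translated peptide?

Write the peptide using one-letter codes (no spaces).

start AUG at pos 2
pos 2: AUG -> M; peptide=M
pos 5: GAC -> D; peptide=MD
pos 8: CAC -> H; peptide=MDH
pos 11: GAU -> D; peptide=MDHD
pos 14: UGC -> C; peptide=MDHDC
pos 17: CAG -> Q; peptide=MDHDCQ
pos 20: GGC -> G; peptide=MDHDCQG
pos 23: AUA -> I; peptide=MDHDCQGI
pos 26: UAG -> STOP

Answer: MDHDCQGI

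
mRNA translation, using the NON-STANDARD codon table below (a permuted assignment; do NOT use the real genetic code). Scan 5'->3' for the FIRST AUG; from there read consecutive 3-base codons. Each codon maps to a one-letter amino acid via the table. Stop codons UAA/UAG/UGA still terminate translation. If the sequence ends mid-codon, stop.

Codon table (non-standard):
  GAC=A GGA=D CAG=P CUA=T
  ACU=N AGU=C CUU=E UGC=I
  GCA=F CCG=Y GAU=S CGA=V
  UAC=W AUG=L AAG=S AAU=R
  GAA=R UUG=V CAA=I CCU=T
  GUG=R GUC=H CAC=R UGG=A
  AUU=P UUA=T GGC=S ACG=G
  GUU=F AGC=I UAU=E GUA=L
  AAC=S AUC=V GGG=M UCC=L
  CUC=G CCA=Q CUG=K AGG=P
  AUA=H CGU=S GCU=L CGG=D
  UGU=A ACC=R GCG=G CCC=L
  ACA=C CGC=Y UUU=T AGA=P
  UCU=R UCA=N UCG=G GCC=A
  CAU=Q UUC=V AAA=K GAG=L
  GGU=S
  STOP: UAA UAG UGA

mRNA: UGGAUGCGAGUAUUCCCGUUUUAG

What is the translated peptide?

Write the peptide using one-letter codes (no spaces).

start AUG at pos 3
pos 3: AUG -> L; peptide=L
pos 6: CGA -> V; peptide=LV
pos 9: GUA -> L; peptide=LVL
pos 12: UUC -> V; peptide=LVLV
pos 15: CCG -> Y; peptide=LVLVY
pos 18: UUU -> T; peptide=LVLVYT
pos 21: UAG -> STOP

Answer: LVLVYT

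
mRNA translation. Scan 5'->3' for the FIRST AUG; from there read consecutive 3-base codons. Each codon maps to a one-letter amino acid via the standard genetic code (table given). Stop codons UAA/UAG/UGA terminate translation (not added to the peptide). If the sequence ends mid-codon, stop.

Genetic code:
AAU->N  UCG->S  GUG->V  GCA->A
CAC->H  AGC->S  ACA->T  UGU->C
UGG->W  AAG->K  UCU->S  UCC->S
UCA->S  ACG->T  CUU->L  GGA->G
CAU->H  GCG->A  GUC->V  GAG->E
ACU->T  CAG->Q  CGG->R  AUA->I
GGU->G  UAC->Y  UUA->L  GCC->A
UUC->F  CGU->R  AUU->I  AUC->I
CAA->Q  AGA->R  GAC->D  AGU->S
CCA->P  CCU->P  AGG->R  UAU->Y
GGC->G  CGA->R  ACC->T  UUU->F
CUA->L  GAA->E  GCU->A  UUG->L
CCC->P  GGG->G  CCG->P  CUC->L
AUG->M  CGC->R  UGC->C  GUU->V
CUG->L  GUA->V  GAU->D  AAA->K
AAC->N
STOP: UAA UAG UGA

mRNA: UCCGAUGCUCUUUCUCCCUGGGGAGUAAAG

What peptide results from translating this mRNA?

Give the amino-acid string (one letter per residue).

Answer: MLFLPGE

Derivation:
start AUG at pos 4
pos 4: AUG -> M; peptide=M
pos 7: CUC -> L; peptide=ML
pos 10: UUU -> F; peptide=MLF
pos 13: CUC -> L; peptide=MLFL
pos 16: CCU -> P; peptide=MLFLP
pos 19: GGG -> G; peptide=MLFLPG
pos 22: GAG -> E; peptide=MLFLPGE
pos 25: UAA -> STOP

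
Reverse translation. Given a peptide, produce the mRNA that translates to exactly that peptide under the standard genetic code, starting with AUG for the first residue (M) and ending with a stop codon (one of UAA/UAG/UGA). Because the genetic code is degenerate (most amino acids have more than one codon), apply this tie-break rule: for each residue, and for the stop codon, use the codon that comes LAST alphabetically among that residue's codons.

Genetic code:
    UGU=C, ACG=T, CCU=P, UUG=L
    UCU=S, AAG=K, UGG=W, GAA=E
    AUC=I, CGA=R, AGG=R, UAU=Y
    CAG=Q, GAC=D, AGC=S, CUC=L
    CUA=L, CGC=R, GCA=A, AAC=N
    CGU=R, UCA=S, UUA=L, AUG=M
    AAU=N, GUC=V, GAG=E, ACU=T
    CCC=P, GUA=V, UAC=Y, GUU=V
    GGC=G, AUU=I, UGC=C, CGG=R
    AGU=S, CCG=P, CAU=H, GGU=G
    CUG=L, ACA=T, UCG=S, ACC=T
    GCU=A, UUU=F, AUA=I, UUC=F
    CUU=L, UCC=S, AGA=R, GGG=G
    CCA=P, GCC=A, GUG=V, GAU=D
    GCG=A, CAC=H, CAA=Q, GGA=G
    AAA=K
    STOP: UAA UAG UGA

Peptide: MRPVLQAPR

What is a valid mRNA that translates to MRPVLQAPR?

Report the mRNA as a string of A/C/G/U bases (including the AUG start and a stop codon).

Answer: mRNA: AUGCGUCCUGUUUUGCAGGCUCCUCGUUGA

Derivation:
residue 1: M -> AUG (start codon)
residue 2: R codons sorted = AGA,AGG,CGA,CGC,CGG,CGU -> pick last = CGU
residue 3: P codons sorted = CCA,CCC,CCG,CCU -> pick last = CCU
residue 4: V codons sorted = GUA,GUC,GUG,GUU -> pick last = GUU
residue 5: L codons sorted = CUA,CUC,CUG,CUU,UUA,UUG -> pick last = UUG
residue 6: Q codons sorted = CAA,CAG -> pick last = CAG
residue 7: A codons sorted = GCA,GCC,GCG,GCU -> pick last = GCU
residue 8: P codons sorted = CCA,CCC,CCG,CCU -> pick last = CCU
residue 9: R codons sorted = AGA,AGG,CGA,CGC,CGG,CGU -> pick last = CGU
terminator: stop codons sorted = UAA,UAG,UGA -> pick last = UGA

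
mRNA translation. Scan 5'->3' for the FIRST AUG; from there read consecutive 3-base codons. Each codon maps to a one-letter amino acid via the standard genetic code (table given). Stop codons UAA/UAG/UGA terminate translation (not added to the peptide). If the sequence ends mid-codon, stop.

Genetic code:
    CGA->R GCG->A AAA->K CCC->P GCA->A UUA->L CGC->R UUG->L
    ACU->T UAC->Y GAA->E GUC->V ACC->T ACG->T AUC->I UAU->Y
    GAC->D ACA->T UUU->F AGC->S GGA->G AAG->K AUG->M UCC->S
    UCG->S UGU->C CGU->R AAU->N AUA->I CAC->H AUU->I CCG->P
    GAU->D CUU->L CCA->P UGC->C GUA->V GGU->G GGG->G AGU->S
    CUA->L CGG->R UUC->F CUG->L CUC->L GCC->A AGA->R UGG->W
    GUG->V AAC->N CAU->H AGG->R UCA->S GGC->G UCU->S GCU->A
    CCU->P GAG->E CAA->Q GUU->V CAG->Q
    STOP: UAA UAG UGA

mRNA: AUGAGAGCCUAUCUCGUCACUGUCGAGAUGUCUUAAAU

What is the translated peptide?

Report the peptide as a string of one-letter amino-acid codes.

start AUG at pos 0
pos 0: AUG -> M; peptide=M
pos 3: AGA -> R; peptide=MR
pos 6: GCC -> A; peptide=MRA
pos 9: UAU -> Y; peptide=MRAY
pos 12: CUC -> L; peptide=MRAYL
pos 15: GUC -> V; peptide=MRAYLV
pos 18: ACU -> T; peptide=MRAYLVT
pos 21: GUC -> V; peptide=MRAYLVTV
pos 24: GAG -> E; peptide=MRAYLVTVE
pos 27: AUG -> M; peptide=MRAYLVTVEM
pos 30: UCU -> S; peptide=MRAYLVTVEMS
pos 33: UAA -> STOP

Answer: MRAYLVTVEMS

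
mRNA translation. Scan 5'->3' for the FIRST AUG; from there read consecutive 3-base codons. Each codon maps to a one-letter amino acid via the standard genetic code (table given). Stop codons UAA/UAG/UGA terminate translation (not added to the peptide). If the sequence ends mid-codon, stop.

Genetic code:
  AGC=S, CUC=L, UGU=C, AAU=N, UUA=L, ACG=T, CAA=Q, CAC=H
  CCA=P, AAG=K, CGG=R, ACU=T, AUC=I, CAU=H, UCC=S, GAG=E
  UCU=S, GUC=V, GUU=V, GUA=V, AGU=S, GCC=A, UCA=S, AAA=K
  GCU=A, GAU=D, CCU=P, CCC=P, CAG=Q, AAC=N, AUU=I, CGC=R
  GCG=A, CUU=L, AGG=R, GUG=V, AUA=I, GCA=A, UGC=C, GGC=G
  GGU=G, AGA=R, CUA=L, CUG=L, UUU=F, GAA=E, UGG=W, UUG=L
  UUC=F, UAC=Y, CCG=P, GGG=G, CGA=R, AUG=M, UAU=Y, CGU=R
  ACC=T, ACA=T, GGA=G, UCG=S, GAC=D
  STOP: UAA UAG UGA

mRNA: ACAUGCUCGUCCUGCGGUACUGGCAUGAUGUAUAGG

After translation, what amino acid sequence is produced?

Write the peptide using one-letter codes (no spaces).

Answer: MLVLRYWHDV

Derivation:
start AUG at pos 2
pos 2: AUG -> M; peptide=M
pos 5: CUC -> L; peptide=ML
pos 8: GUC -> V; peptide=MLV
pos 11: CUG -> L; peptide=MLVL
pos 14: CGG -> R; peptide=MLVLR
pos 17: UAC -> Y; peptide=MLVLRY
pos 20: UGG -> W; peptide=MLVLRYW
pos 23: CAU -> H; peptide=MLVLRYWH
pos 26: GAU -> D; peptide=MLVLRYWHD
pos 29: GUA -> V; peptide=MLVLRYWHDV
pos 32: UAG -> STOP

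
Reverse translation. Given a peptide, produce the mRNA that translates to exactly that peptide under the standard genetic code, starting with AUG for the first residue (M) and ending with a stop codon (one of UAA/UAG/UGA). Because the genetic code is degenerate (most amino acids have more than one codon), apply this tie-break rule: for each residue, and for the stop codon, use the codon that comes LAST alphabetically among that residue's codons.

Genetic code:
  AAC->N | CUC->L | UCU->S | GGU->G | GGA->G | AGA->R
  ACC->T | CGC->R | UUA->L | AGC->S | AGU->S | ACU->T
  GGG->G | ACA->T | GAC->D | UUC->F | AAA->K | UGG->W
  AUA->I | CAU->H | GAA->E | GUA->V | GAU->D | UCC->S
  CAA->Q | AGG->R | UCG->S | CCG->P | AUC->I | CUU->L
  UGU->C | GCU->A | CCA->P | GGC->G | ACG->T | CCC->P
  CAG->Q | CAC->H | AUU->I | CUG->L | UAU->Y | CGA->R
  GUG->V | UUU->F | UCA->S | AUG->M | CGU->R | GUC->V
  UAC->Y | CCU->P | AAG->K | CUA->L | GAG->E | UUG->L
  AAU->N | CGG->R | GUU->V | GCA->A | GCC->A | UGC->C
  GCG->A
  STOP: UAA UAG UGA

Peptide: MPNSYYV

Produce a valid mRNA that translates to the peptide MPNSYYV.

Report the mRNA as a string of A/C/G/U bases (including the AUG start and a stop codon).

Answer: mRNA: AUGCCUAAUUCUUAUUAUGUUUGA

Derivation:
residue 1: M -> AUG (start codon)
residue 2: P codons sorted = CCA,CCC,CCG,CCU -> pick last = CCU
residue 3: N codons sorted = AAC,AAU -> pick last = AAU
residue 4: S codons sorted = AGC,AGU,UCA,UCC,UCG,UCU -> pick last = UCU
residue 5: Y codons sorted = UAC,UAU -> pick last = UAU
residue 6: Y codons sorted = UAC,UAU -> pick last = UAU
residue 7: V codons sorted = GUA,GUC,GUG,GUU -> pick last = GUU
terminator: stop codons sorted = UAA,UAG,UGA -> pick last = UGA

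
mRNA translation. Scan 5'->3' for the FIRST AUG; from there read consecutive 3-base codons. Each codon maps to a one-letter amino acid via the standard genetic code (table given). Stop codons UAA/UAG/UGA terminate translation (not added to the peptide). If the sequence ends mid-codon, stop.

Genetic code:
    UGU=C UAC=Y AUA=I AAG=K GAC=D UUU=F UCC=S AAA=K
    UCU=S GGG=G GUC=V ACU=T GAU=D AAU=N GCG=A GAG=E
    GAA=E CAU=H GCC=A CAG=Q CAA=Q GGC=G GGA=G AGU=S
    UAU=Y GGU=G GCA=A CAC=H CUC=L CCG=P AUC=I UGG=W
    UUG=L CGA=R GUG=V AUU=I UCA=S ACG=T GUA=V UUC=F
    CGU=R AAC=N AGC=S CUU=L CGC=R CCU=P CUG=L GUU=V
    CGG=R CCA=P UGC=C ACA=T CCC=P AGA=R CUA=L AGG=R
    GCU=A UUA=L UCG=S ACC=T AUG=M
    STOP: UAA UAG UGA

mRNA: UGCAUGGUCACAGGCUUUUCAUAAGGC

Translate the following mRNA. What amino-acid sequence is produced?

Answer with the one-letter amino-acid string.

Answer: MVTGFS

Derivation:
start AUG at pos 3
pos 3: AUG -> M; peptide=M
pos 6: GUC -> V; peptide=MV
pos 9: ACA -> T; peptide=MVT
pos 12: GGC -> G; peptide=MVTG
pos 15: UUU -> F; peptide=MVTGF
pos 18: UCA -> S; peptide=MVTGFS
pos 21: UAA -> STOP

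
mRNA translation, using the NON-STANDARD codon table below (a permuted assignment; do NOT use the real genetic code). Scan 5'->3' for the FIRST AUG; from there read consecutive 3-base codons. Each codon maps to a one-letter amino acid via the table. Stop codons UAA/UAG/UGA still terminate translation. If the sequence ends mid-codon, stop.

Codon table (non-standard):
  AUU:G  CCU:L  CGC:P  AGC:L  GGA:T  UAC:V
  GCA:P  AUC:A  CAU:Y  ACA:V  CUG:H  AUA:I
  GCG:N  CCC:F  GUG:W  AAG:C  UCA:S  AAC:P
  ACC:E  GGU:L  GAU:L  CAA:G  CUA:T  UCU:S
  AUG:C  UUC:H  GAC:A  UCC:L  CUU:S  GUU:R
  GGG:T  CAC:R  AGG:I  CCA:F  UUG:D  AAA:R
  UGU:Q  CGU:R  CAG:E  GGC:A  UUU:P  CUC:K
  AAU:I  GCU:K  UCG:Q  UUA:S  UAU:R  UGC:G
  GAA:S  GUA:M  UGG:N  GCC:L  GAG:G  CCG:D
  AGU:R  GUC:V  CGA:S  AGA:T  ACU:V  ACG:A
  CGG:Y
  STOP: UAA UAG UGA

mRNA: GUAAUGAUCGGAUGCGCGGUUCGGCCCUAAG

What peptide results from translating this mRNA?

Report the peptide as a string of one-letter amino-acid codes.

start AUG at pos 3
pos 3: AUG -> C; peptide=C
pos 6: AUC -> A; peptide=CA
pos 9: GGA -> T; peptide=CAT
pos 12: UGC -> G; peptide=CATG
pos 15: GCG -> N; peptide=CATGN
pos 18: GUU -> R; peptide=CATGNR
pos 21: CGG -> Y; peptide=CATGNRY
pos 24: CCC -> F; peptide=CATGNRYF
pos 27: UAA -> STOP

Answer: CATGNRYF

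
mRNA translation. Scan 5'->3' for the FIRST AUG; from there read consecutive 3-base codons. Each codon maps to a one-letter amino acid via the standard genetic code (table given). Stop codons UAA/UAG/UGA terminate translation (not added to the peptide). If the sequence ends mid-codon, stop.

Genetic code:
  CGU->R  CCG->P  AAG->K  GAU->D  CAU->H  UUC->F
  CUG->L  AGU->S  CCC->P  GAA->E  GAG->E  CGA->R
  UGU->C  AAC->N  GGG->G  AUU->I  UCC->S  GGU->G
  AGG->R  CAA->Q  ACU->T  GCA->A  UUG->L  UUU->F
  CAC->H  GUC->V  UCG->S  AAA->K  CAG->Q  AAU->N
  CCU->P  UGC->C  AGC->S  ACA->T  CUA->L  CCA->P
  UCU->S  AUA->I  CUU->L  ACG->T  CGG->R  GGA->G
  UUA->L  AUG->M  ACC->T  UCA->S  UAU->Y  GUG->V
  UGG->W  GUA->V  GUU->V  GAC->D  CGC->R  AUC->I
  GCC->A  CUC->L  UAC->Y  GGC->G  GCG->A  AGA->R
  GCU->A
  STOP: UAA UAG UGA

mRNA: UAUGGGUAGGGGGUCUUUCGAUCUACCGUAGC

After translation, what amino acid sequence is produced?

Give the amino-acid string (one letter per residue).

Answer: MGRGSFDLP

Derivation:
start AUG at pos 1
pos 1: AUG -> M; peptide=M
pos 4: GGU -> G; peptide=MG
pos 7: AGG -> R; peptide=MGR
pos 10: GGG -> G; peptide=MGRG
pos 13: UCU -> S; peptide=MGRGS
pos 16: UUC -> F; peptide=MGRGSF
pos 19: GAU -> D; peptide=MGRGSFD
pos 22: CUA -> L; peptide=MGRGSFDL
pos 25: CCG -> P; peptide=MGRGSFDLP
pos 28: UAG -> STOP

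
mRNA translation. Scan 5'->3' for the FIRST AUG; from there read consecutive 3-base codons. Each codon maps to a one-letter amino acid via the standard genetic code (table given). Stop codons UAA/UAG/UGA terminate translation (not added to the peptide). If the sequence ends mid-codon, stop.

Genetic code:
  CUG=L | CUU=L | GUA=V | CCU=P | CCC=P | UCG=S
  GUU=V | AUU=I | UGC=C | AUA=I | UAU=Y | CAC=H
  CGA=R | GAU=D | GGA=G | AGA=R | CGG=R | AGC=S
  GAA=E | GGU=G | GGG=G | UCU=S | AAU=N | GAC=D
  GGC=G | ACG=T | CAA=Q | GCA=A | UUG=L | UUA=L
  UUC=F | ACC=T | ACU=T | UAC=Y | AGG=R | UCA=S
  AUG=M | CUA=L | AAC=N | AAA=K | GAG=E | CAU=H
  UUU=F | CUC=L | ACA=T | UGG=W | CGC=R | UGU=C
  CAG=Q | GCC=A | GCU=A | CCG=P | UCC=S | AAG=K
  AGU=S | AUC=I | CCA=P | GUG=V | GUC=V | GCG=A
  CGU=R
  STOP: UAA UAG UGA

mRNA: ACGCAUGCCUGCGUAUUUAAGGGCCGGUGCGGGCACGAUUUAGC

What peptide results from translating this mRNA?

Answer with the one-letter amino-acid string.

start AUG at pos 4
pos 4: AUG -> M; peptide=M
pos 7: CCU -> P; peptide=MP
pos 10: GCG -> A; peptide=MPA
pos 13: UAU -> Y; peptide=MPAY
pos 16: UUA -> L; peptide=MPAYL
pos 19: AGG -> R; peptide=MPAYLR
pos 22: GCC -> A; peptide=MPAYLRA
pos 25: GGU -> G; peptide=MPAYLRAG
pos 28: GCG -> A; peptide=MPAYLRAGA
pos 31: GGC -> G; peptide=MPAYLRAGAG
pos 34: ACG -> T; peptide=MPAYLRAGAGT
pos 37: AUU -> I; peptide=MPAYLRAGAGTI
pos 40: UAG -> STOP

Answer: MPAYLRAGAGTI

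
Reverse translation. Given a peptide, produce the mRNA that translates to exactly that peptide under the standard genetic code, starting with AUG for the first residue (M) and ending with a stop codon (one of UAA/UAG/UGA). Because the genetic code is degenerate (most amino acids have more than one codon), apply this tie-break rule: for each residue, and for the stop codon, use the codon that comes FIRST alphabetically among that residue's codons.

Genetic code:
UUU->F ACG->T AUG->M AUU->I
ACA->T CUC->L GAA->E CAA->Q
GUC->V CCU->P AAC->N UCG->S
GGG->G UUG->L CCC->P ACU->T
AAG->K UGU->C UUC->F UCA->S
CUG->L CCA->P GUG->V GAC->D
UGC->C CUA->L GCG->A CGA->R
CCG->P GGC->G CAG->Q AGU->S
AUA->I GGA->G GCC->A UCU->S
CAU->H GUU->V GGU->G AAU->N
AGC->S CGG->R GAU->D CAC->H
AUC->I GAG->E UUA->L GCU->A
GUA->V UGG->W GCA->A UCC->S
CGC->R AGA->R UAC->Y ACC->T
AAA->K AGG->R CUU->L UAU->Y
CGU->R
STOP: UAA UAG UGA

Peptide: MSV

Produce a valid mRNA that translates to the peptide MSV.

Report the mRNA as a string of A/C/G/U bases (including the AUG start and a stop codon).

Answer: mRNA: AUGAGCGUAUAA

Derivation:
residue 1: M -> AUG (start codon)
residue 2: S codons sorted = AGC,AGU,UCA,UCC,UCG,UCU -> pick first = AGC
residue 3: V codons sorted = GUA,GUC,GUG,GUU -> pick first = GUA
terminator: stop codons sorted = UAA,UAG,UGA -> pick first = UAA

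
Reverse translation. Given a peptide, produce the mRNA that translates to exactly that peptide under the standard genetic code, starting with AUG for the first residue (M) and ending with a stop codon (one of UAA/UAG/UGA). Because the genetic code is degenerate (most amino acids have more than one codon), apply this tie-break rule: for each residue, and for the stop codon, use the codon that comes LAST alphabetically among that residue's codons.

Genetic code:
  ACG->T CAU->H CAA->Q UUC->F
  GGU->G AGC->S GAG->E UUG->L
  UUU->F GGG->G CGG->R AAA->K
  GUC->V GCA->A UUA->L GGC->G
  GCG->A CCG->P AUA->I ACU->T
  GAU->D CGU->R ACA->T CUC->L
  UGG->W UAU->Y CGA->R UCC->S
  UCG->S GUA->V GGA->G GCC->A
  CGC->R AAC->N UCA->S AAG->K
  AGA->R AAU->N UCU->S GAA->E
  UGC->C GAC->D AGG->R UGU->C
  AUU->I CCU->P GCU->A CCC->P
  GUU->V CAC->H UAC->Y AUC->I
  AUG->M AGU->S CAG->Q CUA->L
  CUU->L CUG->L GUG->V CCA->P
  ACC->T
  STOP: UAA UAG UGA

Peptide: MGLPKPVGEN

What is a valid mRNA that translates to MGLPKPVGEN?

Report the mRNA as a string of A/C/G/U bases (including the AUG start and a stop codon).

residue 1: M -> AUG (start codon)
residue 2: G codons sorted = GGA,GGC,GGG,GGU -> pick last = GGU
residue 3: L codons sorted = CUA,CUC,CUG,CUU,UUA,UUG -> pick last = UUG
residue 4: P codons sorted = CCA,CCC,CCG,CCU -> pick last = CCU
residue 5: K codons sorted = AAA,AAG -> pick last = AAG
residue 6: P codons sorted = CCA,CCC,CCG,CCU -> pick last = CCU
residue 7: V codons sorted = GUA,GUC,GUG,GUU -> pick last = GUU
residue 8: G codons sorted = GGA,GGC,GGG,GGU -> pick last = GGU
residue 9: E codons sorted = GAA,GAG -> pick last = GAG
residue 10: N codons sorted = AAC,AAU -> pick last = AAU
terminator: stop codons sorted = UAA,UAG,UGA -> pick last = UGA

Answer: mRNA: AUGGGUUUGCCUAAGCCUGUUGGUGAGAAUUGA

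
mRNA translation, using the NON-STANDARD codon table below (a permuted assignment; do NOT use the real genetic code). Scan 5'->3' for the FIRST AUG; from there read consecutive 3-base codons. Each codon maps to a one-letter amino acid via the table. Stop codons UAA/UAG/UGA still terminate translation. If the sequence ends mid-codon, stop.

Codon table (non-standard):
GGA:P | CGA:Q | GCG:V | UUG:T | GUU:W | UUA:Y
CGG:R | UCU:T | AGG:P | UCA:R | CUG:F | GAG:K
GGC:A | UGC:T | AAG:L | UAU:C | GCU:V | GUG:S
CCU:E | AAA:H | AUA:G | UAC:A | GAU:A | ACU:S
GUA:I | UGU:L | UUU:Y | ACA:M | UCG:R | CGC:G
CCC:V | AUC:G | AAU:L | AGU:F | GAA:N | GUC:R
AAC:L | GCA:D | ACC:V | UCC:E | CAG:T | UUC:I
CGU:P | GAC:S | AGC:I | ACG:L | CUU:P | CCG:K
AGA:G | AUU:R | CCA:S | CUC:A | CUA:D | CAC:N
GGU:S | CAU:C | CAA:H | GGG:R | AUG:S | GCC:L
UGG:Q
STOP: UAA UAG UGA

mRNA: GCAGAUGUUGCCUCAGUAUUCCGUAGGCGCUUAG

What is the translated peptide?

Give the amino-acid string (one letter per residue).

Answer: STETCEIAV

Derivation:
start AUG at pos 4
pos 4: AUG -> S; peptide=S
pos 7: UUG -> T; peptide=ST
pos 10: CCU -> E; peptide=STE
pos 13: CAG -> T; peptide=STET
pos 16: UAU -> C; peptide=STETC
pos 19: UCC -> E; peptide=STETCE
pos 22: GUA -> I; peptide=STETCEI
pos 25: GGC -> A; peptide=STETCEIA
pos 28: GCU -> V; peptide=STETCEIAV
pos 31: UAG -> STOP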